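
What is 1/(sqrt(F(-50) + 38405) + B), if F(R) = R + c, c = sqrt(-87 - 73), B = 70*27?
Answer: 1/(1890 + sqrt(38355 + 4*I*sqrt(10))) ≈ 0.00047942 - 7.0e-9*I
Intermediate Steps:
B = 1890
c = 4*I*sqrt(10) (c = sqrt(-160) = 4*I*sqrt(10) ≈ 12.649*I)
F(R) = R + 4*I*sqrt(10)
1/(sqrt(F(-50) + 38405) + B) = 1/(sqrt((-50 + 4*I*sqrt(10)) + 38405) + 1890) = 1/(sqrt(38355 + 4*I*sqrt(10)) + 1890) = 1/(1890 + sqrt(38355 + 4*I*sqrt(10)))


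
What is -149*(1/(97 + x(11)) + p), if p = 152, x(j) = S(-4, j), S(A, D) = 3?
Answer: -2264949/100 ≈ -22650.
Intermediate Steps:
x(j) = 3
-149*(1/(97 + x(11)) + p) = -149*(1/(97 + 3) + 152) = -149*(1/100 + 152) = -149*15201/100 = -2264949/100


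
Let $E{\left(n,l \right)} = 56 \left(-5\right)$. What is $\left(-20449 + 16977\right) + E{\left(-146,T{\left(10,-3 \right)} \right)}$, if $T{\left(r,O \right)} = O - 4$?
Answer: $-3752$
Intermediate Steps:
$T{\left(r,O \right)} = -4 + O$
$E{\left(n,l \right)} = -280$
$\left(-20449 + 16977\right) + E{\left(-146,T{\left(10,-3 \right)} \right)} = \left(-20449 + 16977\right) - 280 = -3472 - 280 = -3752$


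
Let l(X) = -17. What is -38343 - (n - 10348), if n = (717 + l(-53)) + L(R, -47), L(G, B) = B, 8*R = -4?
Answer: -28648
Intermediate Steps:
R = -½ (R = (⅛)*(-4) = -½ ≈ -0.50000)
n = 653 (n = (717 - 17) - 47 = 700 - 47 = 653)
-38343 - (n - 10348) = -38343 - (653 - 10348) = -38343 - 1*(-9695) = -38343 + 9695 = -28648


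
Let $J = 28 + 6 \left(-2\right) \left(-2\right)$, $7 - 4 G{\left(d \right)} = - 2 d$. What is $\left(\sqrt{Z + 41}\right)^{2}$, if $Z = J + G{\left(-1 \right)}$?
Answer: $\frac{377}{4} \approx 94.25$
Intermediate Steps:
$G{\left(d \right)} = \frac{7}{4} + \frac{d}{2}$ ($G{\left(d \right)} = \frac{7}{4} - \frac{\left(-2\right) d}{4} = \frac{7}{4} + \frac{d}{2}$)
$J = 52$ ($J = 28 - -24 = 28 + 24 = 52$)
$Z = \frac{213}{4}$ ($Z = 52 + \left(\frac{7}{4} + \frac{1}{2} \left(-1\right)\right) = 52 + \left(\frac{7}{4} - \frac{1}{2}\right) = 52 + \frac{5}{4} = \frac{213}{4} \approx 53.25$)
$\left(\sqrt{Z + 41}\right)^{2} = \left(\sqrt{\frac{213}{4} + 41}\right)^{2} = \left(\sqrt{\frac{377}{4}}\right)^{2} = \left(\frac{\sqrt{377}}{2}\right)^{2} = \frac{377}{4}$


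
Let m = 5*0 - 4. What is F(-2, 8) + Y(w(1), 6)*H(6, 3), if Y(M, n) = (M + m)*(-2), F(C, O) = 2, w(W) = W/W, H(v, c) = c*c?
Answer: 56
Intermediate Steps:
H(v, c) = c²
m = -4 (m = 0 - 4 = -4)
w(W) = 1
Y(M, n) = 8 - 2*M (Y(M, n) = (M - 4)*(-2) = (-4 + M)*(-2) = 8 - 2*M)
F(-2, 8) + Y(w(1), 6)*H(6, 3) = 2 + (8 - 2*1)*3² = 2 + (8 - 2)*9 = 2 + 6*9 = 2 + 54 = 56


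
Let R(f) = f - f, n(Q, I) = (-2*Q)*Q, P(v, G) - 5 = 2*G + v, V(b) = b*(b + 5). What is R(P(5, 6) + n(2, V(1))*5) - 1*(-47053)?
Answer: 47053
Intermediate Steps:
V(b) = b*(5 + b)
P(v, G) = 5 + v + 2*G (P(v, G) = 5 + (2*G + v) = 5 + (v + 2*G) = 5 + v + 2*G)
n(Q, I) = -2*Q²
R(f) = 0
R(P(5, 6) + n(2, V(1))*5) - 1*(-47053) = 0 - 1*(-47053) = 0 + 47053 = 47053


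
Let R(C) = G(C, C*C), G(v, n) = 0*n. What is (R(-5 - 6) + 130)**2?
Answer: 16900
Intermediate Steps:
G(v, n) = 0
R(C) = 0
(R(-5 - 6) + 130)**2 = (0 + 130)**2 = 130**2 = 16900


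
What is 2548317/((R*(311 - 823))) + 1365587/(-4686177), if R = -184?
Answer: 288127202293/10767691776 ≈ 26.758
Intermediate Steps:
2548317/((R*(311 - 823))) + 1365587/(-4686177) = 2548317/((-184*(311 - 823))) + 1365587/(-4686177) = 2548317/((-184*(-512))) + 1365587*(-1/4686177) = 2548317/94208 - 33307/114297 = 288127202293/10767691776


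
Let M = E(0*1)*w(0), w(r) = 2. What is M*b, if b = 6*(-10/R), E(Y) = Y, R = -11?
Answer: 0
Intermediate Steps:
M = 0 (M = (0*1)*2 = 0*2 = 0)
b = 60/11 (b = 6*(-10/(-11)) = 6*(-10*(-1/11)) = 6*(10/11) = 60/11 ≈ 5.4545)
M*b = 0*(60/11) = 0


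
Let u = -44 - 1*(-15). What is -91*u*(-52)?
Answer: -137228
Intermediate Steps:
u = -29 (u = -44 + 15 = -29)
-91*u*(-52) = -91*(-29)*(-52) = 2639*(-52) = -137228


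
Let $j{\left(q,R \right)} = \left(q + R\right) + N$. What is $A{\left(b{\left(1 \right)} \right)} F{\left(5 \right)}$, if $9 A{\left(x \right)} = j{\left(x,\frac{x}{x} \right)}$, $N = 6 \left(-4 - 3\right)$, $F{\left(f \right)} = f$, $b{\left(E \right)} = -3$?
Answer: $- \frac{220}{9} \approx -24.444$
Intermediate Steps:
$N = -42$ ($N = 6 \left(-7\right) = -42$)
$j{\left(q,R \right)} = -42 + R + q$ ($j{\left(q,R \right)} = \left(q + R\right) - 42 = \left(R + q\right) - 42 = -42 + R + q$)
$A{\left(x \right)} = - \frac{41}{9} + \frac{x}{9}$ ($A{\left(x \right)} = \frac{-42 + \frac{x}{x} + x}{9} = \frac{-42 + 1 + x}{9} = \frac{-41 + x}{9} = - \frac{41}{9} + \frac{x}{9}$)
$A{\left(b{\left(1 \right)} \right)} F{\left(5 \right)} = \left(- \frac{41}{9} + \frac{1}{9} \left(-3\right)\right) 5 = \left(- \frac{41}{9} - \frac{1}{3}\right) 5 = \left(- \frac{44}{9}\right) 5 = - \frac{220}{9}$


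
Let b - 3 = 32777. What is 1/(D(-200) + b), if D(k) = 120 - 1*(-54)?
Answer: 1/32954 ≈ 3.0345e-5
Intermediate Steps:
b = 32780 (b = 3 + 32777 = 32780)
D(k) = 174 (D(k) = 120 + 54 = 174)
1/(D(-200) + b) = 1/(174 + 32780) = 1/32954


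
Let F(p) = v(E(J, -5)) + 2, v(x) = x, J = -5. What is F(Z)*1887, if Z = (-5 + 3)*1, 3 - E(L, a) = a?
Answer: 18870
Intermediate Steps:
E(L, a) = 3 - a
Z = -2 (Z = -2*1 = -2)
F(p) = 10 (F(p) = (3 - 1*(-5)) + 2 = (3 + 5) + 2 = 8 + 2 = 10)
F(Z)*1887 = 10*1887 = 18870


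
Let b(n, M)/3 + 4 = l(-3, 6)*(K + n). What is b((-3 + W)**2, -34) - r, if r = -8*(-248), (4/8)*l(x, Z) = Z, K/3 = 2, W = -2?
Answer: -880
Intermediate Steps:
K = 6 (K = 3*2 = 6)
l(x, Z) = 2*Z
r = 1984
b(n, M) = 204 + 36*n (b(n, M) = -12 + 3*((2*6)*(6 + n)) = -12 + 3*(12*(6 + n)) = -12 + 3*(72 + 12*n) = -12 + (216 + 36*n) = 204 + 36*n)
b((-3 + W)**2, -34) - r = (204 + 36*(-3 - 2)**2) - 1*1984 = (204 + 36*(-5)**2) - 1984 = (204 + 36*25) - 1984 = (204 + 900) - 1984 = 1104 - 1984 = -880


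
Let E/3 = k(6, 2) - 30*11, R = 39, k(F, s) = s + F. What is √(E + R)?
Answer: 3*I*√103 ≈ 30.447*I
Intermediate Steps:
k(F, s) = F + s
E = -966 (E = 3*((6 + 2) - 30*11) = 3*(8 - 330) = 3*(-322) = -966)
√(E + R) = √(-966 + 39) = √(-927) = 3*I*√103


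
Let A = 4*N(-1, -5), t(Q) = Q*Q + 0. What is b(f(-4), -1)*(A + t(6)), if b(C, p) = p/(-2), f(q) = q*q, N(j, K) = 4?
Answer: 26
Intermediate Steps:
f(q) = q²
b(C, p) = -p/2 (b(C, p) = p*(-½) = -p/2)
t(Q) = Q² (t(Q) = Q² + 0 = Q²)
A = 16 (A = 4*4 = 16)
b(f(-4), -1)*(A + t(6)) = (-½*(-1))*(16 + 6²) = (16 + 36)/2 = (½)*52 = 26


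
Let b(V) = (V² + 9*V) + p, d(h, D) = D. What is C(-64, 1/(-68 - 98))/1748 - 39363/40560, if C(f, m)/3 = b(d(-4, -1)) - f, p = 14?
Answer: -5024077/5908240 ≈ -0.85035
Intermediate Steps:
b(V) = 14 + V² + 9*V (b(V) = (V² + 9*V) + 14 = 14 + V² + 9*V)
C(f, m) = 18 - 3*f (C(f, m) = 3*((14 + (-1)² + 9*(-1)) - f) = 3*((14 + 1 - 9) - f) = 3*(6 - f) = 18 - 3*f)
C(-64, 1/(-68 - 98))/1748 - 39363/40560 = (18 - 3*(-64))/1748 - 39363/40560 = (18 + 192)*(1/1748) - 39363*1/40560 = 210*(1/1748) - 13121/13520 = 105/874 - 13121/13520 = -5024077/5908240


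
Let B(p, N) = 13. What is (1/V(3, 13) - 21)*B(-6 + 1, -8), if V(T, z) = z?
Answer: -272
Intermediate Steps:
(1/V(3, 13) - 21)*B(-6 + 1, -8) = (1/13 - 21)*13 = -272/13*13 = -272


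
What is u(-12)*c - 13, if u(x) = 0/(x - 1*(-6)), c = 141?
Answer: -13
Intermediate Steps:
u(x) = 0 (u(x) = 0/(x + 6) = 0/(6 + x) = 0)
u(-12)*c - 13 = 0*141 - 13 = 0 - 13 = -13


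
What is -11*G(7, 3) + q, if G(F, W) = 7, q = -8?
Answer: -85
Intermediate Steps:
-11*G(7, 3) + q = -11*7 - 8 = -77 - 8 = -85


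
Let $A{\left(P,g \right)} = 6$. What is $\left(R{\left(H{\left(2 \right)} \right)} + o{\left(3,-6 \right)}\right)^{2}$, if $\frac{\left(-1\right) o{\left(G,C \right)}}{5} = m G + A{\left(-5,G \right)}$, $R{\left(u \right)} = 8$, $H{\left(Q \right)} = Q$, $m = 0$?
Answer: $484$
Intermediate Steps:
$o{\left(G,C \right)} = -30$ ($o{\left(G,C \right)} = - 5 \left(0 G + 6\right) = - 5 \left(0 + 6\right) = \left(-5\right) 6 = -30$)
$\left(R{\left(H{\left(2 \right)} \right)} + o{\left(3,-6 \right)}\right)^{2} = \left(8 - 30\right)^{2} = \left(-22\right)^{2} = 484$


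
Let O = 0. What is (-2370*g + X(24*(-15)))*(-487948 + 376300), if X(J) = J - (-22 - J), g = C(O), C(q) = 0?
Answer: 77930304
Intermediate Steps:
g = 0
X(J) = 22 + 2*J (X(J) = J + (22 + J) = 22 + 2*J)
(-2370*g + X(24*(-15)))*(-487948 + 376300) = (-2370*0 + (22 + 2*(24*(-15))))*(-487948 + 376300) = (0 + (22 + 2*(-360)))*(-111648) = (0 + (22 - 720))*(-111648) = (0 - 698)*(-111648) = -698*(-111648) = 77930304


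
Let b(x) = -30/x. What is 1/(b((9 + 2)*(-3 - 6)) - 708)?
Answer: -33/23354 ≈ -0.0014130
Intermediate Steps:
1/(b((9 + 2)*(-3 - 6)) - 708) = 1/(-30*1/((-3 - 6)*(9 + 2)) - 708) = 1/(-30/(11*(-9)) - 708) = 1/(-30/(-99) - 708) = 1/(-30*(-1/99) - 708) = 1/(10/33 - 708) = 1/(-23354/33) = -33/23354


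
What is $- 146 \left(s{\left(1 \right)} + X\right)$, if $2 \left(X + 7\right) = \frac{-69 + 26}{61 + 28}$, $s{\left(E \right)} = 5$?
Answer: $\frac{29127}{89} \approx 327.27$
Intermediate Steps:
$X = - \frac{1289}{178}$ ($X = -7 + \frac{\left(-69 + 26\right) \frac{1}{61 + 28}}{2} = -7 + \frac{\left(-43\right) \frac{1}{89}}{2} = -7 + \frac{1}{2} \left(- \frac{43}{89}\right) = -7 - \frac{43}{178} = - \frac{1289}{178} \approx -7.2416$)
$- 146 \left(s{\left(1 \right)} + X\right) = - 146 \left(5 - \frac{1289}{178}\right) = \left(-146\right) \left(- \frac{399}{178}\right) = \frac{29127}{89}$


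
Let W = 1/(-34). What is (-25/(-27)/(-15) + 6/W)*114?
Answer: -628102/27 ≈ -23263.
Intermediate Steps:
W = -1/34 ≈ -0.029412
(-25/(-27)/(-15) + 6/W)*114 = (-25/(-27)/(-15) + 6/(-1/34))*114 = (-25*(-1/27)*(-1/15) + 6*(-34))*114 = ((25/27)*(-1/15) - 204)*114 = (-5/81 - 204)*114 = -16529/81*114 = -628102/27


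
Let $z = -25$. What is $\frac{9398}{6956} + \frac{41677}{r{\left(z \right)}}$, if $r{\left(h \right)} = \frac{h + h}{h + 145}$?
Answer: $- \frac{47011021}{470} \approx -1.0002 \cdot 10^{5}$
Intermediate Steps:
$r{\left(h \right)} = \frac{2 h}{145 + h}$
$\frac{9398}{6956} + \frac{41677}{r{\left(z \right)}} = \frac{9398}{6956} + \frac{41677}{2 \left(-25\right) \frac{1}{145 - 25}} = 9398 \cdot \frac{1}{6956} + \frac{41677}{2 \left(-25\right) \frac{1}{120}} = \frac{127}{94} + \frac{41677}{2 \left(-25\right) \frac{1}{120}} = \frac{127}{94} + \frac{41677}{- \frac{5}{12}} = \frac{127}{94} + 41677 \left(- \frac{12}{5}\right) = \frac{127}{94} - \frac{500124}{5} = - \frac{47011021}{470}$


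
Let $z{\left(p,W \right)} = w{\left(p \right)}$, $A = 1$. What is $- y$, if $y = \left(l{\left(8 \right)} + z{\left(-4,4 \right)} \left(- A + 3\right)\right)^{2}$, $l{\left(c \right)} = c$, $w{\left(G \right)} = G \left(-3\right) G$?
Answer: $-7744$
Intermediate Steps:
$w{\left(G \right)} = - 3 G^{2}$ ($w{\left(G \right)} = - 3 G G = - 3 G^{2}$)
$z{\left(p,W \right)} = - 3 p^{2}$
$y = 7744$ ($y = \left(8 + - 3 \left(-4\right)^{2} \left(\left(-1\right) 1 + 3\right)\right)^{2} = \left(8 + \left(-3\right) 16 \left(-1 + 3\right)\right)^{2} = \left(8 - 96\right)^{2} = \left(-88\right)^{2} = 7744$)
$- y = \left(-1\right) 7744 = -7744$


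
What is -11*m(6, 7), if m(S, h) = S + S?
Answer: -132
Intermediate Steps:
m(S, h) = 2*S
-11*m(6, 7) = -22*6 = -11*12 = -132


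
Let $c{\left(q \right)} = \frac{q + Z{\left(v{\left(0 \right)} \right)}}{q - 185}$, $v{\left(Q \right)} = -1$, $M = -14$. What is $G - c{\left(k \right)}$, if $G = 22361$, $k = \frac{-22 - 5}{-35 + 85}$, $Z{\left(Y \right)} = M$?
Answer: $\frac{207442270}{9277} \approx 22361.0$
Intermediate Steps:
$Z{\left(Y \right)} = -14$
$k = - \frac{27}{50} \approx -0.54$
$c{\left(q \right)} = \frac{-14 + q}{-185 + q}$ ($c{\left(q \right)} = \frac{q - 14}{q - 185} = \frac{-14 + q}{-185 + q}$)
$G - c{\left(k \right)} = 22361 - \frac{-14 - \frac{27}{50}}{-185 - \frac{27}{50}} = 22361 - \frac{1}{- \frac{9277}{50}} \left(- \frac{727}{50}\right) = 22361 - \left(- \frac{50}{9277}\right) \left(- \frac{727}{50}\right) = 22361 - \frac{727}{9277} = \frac{207442270}{9277}$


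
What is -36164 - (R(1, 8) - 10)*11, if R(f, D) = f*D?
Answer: -36142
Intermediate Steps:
R(f, D) = D*f
-36164 - (R(1, 8) - 10)*11 = -36164 - (8*1 - 10)*11 = -36164 - (8 - 10)*11 = -36164 - (-2)*11 = -36164 - 1*(-22) = -36164 + 22 = -36142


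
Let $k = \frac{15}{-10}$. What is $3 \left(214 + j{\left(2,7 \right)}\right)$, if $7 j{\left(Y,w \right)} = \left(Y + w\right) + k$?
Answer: $\frac{9033}{14} \approx 645.21$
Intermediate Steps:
$k = - \frac{3}{2}$ ($k = 15 \left(- \frac{1}{10}\right) = - \frac{3}{2} \approx -1.5$)
$j{\left(Y,w \right)} = - \frac{3}{14} + \frac{Y}{7} + \frac{w}{7}$ ($j{\left(Y,w \right)} = \frac{\left(Y + w\right) - \frac{3}{2}}{7} = \frac{- \frac{3}{2} + Y + w}{7} = - \frac{3}{14} + \frac{Y}{7} + \frac{w}{7}$)
$3 \left(214 + j{\left(2,7 \right)}\right) = 3 \left(214 + \left(- \frac{3}{14} + \frac{1}{7} \cdot 2 + \frac{1}{7} \cdot 7\right)\right) = 3 \left(214 + \left(- \frac{3}{14} + \frac{2}{7} + 1\right)\right) = 3 \left(214 + \frac{15}{14}\right) = 3 \cdot \frac{3011}{14} = \frac{9033}{14}$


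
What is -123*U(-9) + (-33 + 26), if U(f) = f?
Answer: 1100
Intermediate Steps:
-123*U(-9) + (-33 + 26) = -123*(-9) + (-33 + 26) = 1107 - 7 = 1100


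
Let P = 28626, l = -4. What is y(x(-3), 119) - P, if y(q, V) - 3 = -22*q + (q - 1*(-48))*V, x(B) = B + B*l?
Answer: -22038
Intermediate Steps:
x(B) = -3*B (x(B) = B + B*(-4) = B - 4*B = -3*B)
y(q, V) = 3 - 22*q + V*(48 + q) (y(q, V) = 3 + (-22*q + (q - 1*(-48))*V) = 3 + (-22*q + (q + 48)*V) = 3 + (-22*q + (48 + q)*V) = 3 + (-22*q + V*(48 + q)) = 3 - 22*q + V*(48 + q))
y(x(-3), 119) - P = (3 - (-66)*(-3) + 48*119 + 119*(-3*(-3))) - 1*28626 = (3 - 22*9 + 5712 + 119*9) - 28626 = (3 - 198 + 5712 + 1071) - 28626 = 6588 - 28626 = -22038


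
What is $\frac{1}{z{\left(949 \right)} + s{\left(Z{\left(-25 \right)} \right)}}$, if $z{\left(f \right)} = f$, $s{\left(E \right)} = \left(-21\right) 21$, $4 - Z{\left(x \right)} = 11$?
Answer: $\frac{1}{508} \approx 0.0019685$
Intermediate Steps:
$Z{\left(x \right)} = -7$ ($Z{\left(x \right)} = 4 - 11 = -7$)
$s{\left(E \right)} = -441$
$\frac{1}{z{\left(949 \right)} + s{\left(Z{\left(-25 \right)} \right)}} = \frac{1}{949 - 441} = \frac{1}{508}$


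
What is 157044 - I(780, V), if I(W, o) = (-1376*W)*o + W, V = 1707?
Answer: 1832245224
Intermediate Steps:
I(W, o) = W - 1376*W*o (I(W, o) = -1376*W*o + W = W - 1376*W*o)
157044 - I(780, V) = 157044 - 780*(1 - 1376*1707) = 157044 - 780*(1 - 2348832) = 157044 - 780*(-2348831) = 157044 - 1*(-1832088180) = 157044 + 1832088180 = 1832245224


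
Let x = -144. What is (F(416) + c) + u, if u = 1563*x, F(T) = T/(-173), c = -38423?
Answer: -45585051/173 ≈ -2.6350e+5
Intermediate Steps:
F(T) = -T/173 (F(T) = T*(-1/173) = -T/173)
u = -225072 (u = 1563*(-144) = -225072)
(F(416) + c) + u = (-1/173*416 - 38423) - 225072 = (-416/173 - 38423) - 225072 = -6647595/173 - 225072 = -45585051/173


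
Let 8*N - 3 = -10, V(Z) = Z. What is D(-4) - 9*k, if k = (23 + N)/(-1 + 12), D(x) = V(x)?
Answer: -1945/88 ≈ -22.102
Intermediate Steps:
D(x) = x
N = -7/8 (N = 3/8 + (1/8)*(-10) = 3/8 - 5/4 = -7/8 ≈ -0.87500)
k = 177/88 (k = (23 - 7/8)/(-1 + 12) = (177/8)/11 = (177/8)*(1/11) = 177/88 ≈ 2.0114)
D(-4) - 9*k = -4 - 9*177/88 = -4 - 1593/88 = -1945/88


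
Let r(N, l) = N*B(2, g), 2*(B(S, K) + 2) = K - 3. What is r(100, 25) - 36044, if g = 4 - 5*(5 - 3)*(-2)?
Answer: -35194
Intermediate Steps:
g = 24 (g = 4 - 5*2*(-2) = 4 - 10*(-2) = 4 + 20 = 24)
B(S, K) = -7/2 + K/2 (B(S, K) = -2 + (K - 3)/2 = -2 + (-3 + K)/2 = -2 + (-3/2 + K/2) = -7/2 + K/2)
r(N, l) = 17*N/2 (r(N, l) = N*(-7/2 + (½)*24) = N*(-7/2 + 12) = N*(17/2) = 17*N/2)
r(100, 25) - 36044 = (17/2)*100 - 36044 = 850 - 36044 = -35194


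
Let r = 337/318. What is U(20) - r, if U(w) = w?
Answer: 6023/318 ≈ 18.940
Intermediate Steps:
r = 337/318 (r = 337*(1/318) = 337/318 ≈ 1.0597)
U(20) - r = 20 - 1*337/318 = 20 - 337/318 = 6023/318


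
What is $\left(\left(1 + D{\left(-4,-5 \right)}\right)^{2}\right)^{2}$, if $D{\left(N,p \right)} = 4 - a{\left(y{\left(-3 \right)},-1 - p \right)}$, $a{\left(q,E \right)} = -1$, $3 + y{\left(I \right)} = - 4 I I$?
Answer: $1296$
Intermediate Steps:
$y{\left(I \right)} = -3 - 4 I^{2}$ ($y{\left(I \right)} = -3 + - 4 I I = -3 - 4 I^{2}$)
$D{\left(N,p \right)} = 5$ ($D{\left(N,p \right)} = 4 - -1 = 4 + 1 = 5$)
$\left(\left(1 + D{\left(-4,-5 \right)}\right)^{2}\right)^{2} = \left(\left(1 + 5\right)^{2}\right)^{2} = \left(6^{2}\right)^{2} = 36^{2} = 1296$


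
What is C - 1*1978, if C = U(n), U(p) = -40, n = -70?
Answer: -2018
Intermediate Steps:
C = -40
C - 1*1978 = -40 - 1*1978 = -40 - 1978 = -2018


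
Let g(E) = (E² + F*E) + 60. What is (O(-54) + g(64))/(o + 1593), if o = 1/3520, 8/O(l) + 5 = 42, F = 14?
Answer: 658000640/207472357 ≈ 3.1715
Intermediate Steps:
O(l) = 8/37 (O(l) = 8/(-5 + 42) = 8/37)
o = 1/3520 ≈ 0.00028409
g(E) = 60 + E² + 14*E (g(E) = (E² + 14*E) + 60 = 60 + E² + 14*E)
(O(-54) + g(64))/(o + 1593) = (8/37 + (60 + 64² + 14*64))/(1/3520 + 1593) = (8/37 + (60 + 4096 + 896))/(5607361/3520) = (8/37 + 5052)*(3520/5607361) = (186932/37)*(3520/5607361) = 658000640/207472357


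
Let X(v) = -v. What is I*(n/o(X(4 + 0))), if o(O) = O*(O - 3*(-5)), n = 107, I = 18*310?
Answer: -149265/11 ≈ -13570.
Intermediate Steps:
I = 5580
o(O) = O*(15 + O) (o(O) = O*(O + 15) = O*(15 + O))
I*(n/o(X(4 + 0))) = 5580*(107/(((-(4 + 0))*(15 - (4 + 0))))) = 5580*(107/(((-1*4)*(15 - 1*4)))) = 5580*(107/((-4*(15 - 4)))) = 5580*(107/((-4*11))) = 5580*(107/(-44)) = 5580*(107*(-1/44)) = 5580*(-107/44) = -149265/11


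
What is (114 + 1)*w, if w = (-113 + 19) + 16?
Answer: -8970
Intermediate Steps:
w = -78 (w = -94 + 16 = -78)
(114 + 1)*w = (114 + 1)*(-78) = 115*(-78) = -8970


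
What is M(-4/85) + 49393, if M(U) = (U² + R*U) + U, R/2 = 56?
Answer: 356826021/7225 ≈ 49388.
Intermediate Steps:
R = 112 (R = 2*56 = 112)
M(U) = U² + 113*U (M(U) = (U² + 112*U) + U = U² + 113*U)
M(-4/85) + 49393 = (-4/85)*(113 - 4/85) + 49393 = (-4*1/85)*(113 - 4*1/85) + 49393 = -4*(113 - 4/85)/85 + 49393 = -4/85*9601/85 + 49393 = -38404/7225 + 49393 = 356826021/7225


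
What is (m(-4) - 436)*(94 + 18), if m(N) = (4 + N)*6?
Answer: -48832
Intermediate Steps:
m(N) = 24 + 6*N
(m(-4) - 436)*(94 + 18) = ((24 + 6*(-4)) - 436)*(94 + 18) = ((24 - 24) - 436)*112 = (0 - 436)*112 = -436*112 = -48832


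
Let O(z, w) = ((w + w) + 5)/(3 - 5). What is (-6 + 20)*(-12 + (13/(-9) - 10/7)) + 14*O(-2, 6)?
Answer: -2945/9 ≈ -327.22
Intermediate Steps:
O(z, w) = -5/2 - w (O(z, w) = (2*w + 5)/(-2) = (5 + 2*w)*(-½) = -5/2 - w)
(-6 + 20)*(-12 + (13/(-9) - 10/7)) + 14*O(-2, 6) = (-6 + 20)*(-12 + (13/(-9) - 10/7)) + 14*(-5/2 - 1*6) = 14*(-12 + (13*(-⅑) - 10*⅐)) + 14*(-5/2 - 6) = 14*(-12 + (-13/9 - 10/7)) + 14*(-17/2) = 14*(-12 - 181/63) - 119 = 14*(-937/63) - 119 = -1874/9 - 119 = -2945/9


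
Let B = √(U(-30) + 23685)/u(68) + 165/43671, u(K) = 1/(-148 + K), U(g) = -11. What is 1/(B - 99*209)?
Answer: -274034462339/3663378609354864 + 1059531245*√23674/3663378609354864 ≈ -3.0303e-5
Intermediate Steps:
B = 55/14557 - 80*√23674 (B = √(-11 + 23685)/(1/(-148 + 68)) + 165/43671 = √23674/(1/(-80)) + 165*(1/43671) = √23674/(-1/80) + 55/14557 = √23674*(-80) + 55/14557 = -80*√23674 + 55/14557 = 55/14557 - 80*√23674 ≈ -12309.)
1/(B - 99*209) = 1/((55/14557 - 80*√23674) - 99*209) = 1/((55/14557 - 80*√23674) - 20691) = 1/(-301198832/14557 - 80*√23674)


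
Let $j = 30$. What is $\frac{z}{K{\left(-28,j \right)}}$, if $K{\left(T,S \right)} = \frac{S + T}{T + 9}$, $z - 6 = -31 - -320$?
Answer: $- \frac{5605}{2} \approx -2802.5$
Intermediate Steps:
$z = 295$ ($z = 6 - -289 = 6 + \left(-31 + 320\right) = 6 + 289 = 295$)
$K{\left(T,S \right)} = \frac{S + T}{9 + T}$
$\frac{z}{K{\left(-28,j \right)}} = \frac{295}{\frac{1}{9 - 28} \left(30 - 28\right)} = \frac{295}{\frac{1}{-19} \cdot 2} = \frac{295}{\left(- \frac{1}{19}\right) 2} = \frac{295}{- \frac{2}{19}} = 295 \left(- \frac{19}{2}\right) = - \frac{5605}{2}$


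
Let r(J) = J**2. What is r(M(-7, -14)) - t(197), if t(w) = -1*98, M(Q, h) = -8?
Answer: 162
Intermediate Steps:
t(w) = -98
r(M(-7, -14)) - t(197) = (-8)**2 - 1*(-98) = 64 + 98 = 162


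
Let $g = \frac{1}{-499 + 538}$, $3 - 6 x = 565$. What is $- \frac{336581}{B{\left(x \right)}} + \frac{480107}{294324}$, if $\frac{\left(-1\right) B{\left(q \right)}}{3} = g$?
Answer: $\frac{1287830741279}{294324} \approx 4.3756 \cdot 10^{6}$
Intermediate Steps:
$x = - \frac{281}{3}$ ($x = \frac{1}{2} - \frac{565}{6} = - \frac{281}{3} \approx -93.667$)
$g = \frac{1}{39} \approx 0.025641$
$B{\left(q \right)} = - \frac{1}{13}$ ($B{\left(q \right)} = \left(-3\right) \frac{1}{39} = - \frac{1}{13}$)
$- \frac{336581}{B{\left(x \right)}} + \frac{480107}{294324} = - \frac{336581}{- \frac{1}{13}} + \frac{480107}{294324} = \left(-336581\right) \left(-13\right) + 480107 \cdot \frac{1}{294324} = 4375553 + \frac{480107}{294324} = \frac{1287830741279}{294324}$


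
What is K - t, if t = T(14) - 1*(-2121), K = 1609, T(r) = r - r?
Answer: -512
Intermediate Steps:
T(r) = 0
t = 2121 (t = 0 - 1*(-2121) = 0 + 2121 = 2121)
K - t = 1609 - 1*2121 = 1609 - 2121 = -512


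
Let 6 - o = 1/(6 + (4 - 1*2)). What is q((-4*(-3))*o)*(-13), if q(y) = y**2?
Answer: -258453/4 ≈ -64613.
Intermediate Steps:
o = 47/8 (o = 6 - 1/(6 + (4 - 1*2)) = 6 - 1/(6 + (4 - 2)) = 6 - 1/(6 + 2) = 6 - 1/8 = 47/8 ≈ 5.8750)
q((-4*(-3))*o)*(-13) = (-4*(-3)*(47/8))**2*(-13) = (12*(47/8))**2*(-13) = (141/2)**2*(-13) = (19881/4)*(-13) = -258453/4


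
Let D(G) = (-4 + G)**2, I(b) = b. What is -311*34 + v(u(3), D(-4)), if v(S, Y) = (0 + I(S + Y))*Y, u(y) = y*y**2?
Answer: -4750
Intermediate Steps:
u(y) = y**3
v(S, Y) = Y*(S + Y) (v(S, Y) = (0 + (S + Y))*Y = (S + Y)*Y = Y*(S + Y))
-311*34 + v(u(3), D(-4)) = -311*34 + (-4 - 4)**2*(3**3 + (-4 - 4)**2) = -10574 + (-8)**2*(27 + (-8)**2) = -10574 + 64*(27 + 64) = -10574 + 64*91 = -10574 + 5824 = -4750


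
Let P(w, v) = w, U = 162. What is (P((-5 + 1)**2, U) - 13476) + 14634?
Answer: 1174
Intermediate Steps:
(P((-5 + 1)**2, U) - 13476) + 14634 = ((-5 + 1)**2 - 13476) + 14634 = ((-4)**2 - 13476) + 14634 = (16 - 13476) + 14634 = -13460 + 14634 = 1174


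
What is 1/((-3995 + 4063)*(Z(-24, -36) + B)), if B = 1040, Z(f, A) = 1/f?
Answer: 6/424303 ≈ 1.4141e-5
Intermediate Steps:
1/((-3995 + 4063)*(Z(-24, -36) + B)) = 1/((-3995 + 4063)*(1/(-24) + 1040)) = 1/(68*(-1/24 + 1040)) = 1/(68*(24959/24)) = 1/(424303/6) = 6/424303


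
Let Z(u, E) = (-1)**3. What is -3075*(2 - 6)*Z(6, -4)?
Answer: -12300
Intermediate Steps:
Z(u, E) = -1
-3075*(2 - 6)*Z(6, -4) = -3075*(2 - 6)*(-1) = -(-12300)*(-1) = -3075*4 = -12300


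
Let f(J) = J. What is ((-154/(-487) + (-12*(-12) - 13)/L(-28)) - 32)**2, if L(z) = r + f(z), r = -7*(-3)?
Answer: 29517645249/11621281 ≈ 2540.0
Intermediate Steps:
r = 21
L(z) = 21 + z
((-154/(-487) + (-12*(-12) - 13)/L(-28)) - 32)**2 = ((-154/(-487) + (-12*(-12) - 13)/(21 - 28)) - 32)**2 = ((-154*(-1/487) + (144 - 13)/(-7)) - 32)**2 = ((154/487 + 131*(-1/7)) - 32)**2 = ((154/487 - 131/7) - 32)**2 = (-62719/3409 - 32)**2 = (-171807/3409)**2 = 29517645249/11621281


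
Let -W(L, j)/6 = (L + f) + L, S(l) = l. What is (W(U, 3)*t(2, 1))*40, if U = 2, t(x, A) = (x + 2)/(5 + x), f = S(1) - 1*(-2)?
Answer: -960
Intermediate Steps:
f = 3 (f = 1 - 1*(-2) = 1 + 2 = 3)
t(x, A) = (2 + x)/(5 + x)
W(L, j) = -18 - 12*L (W(L, j) = -6*((L + 3) + L) = -6*((3 + L) + L) = -6*(3 + 2*L) = -18 - 12*L)
(W(U, 3)*t(2, 1))*40 = ((-18 - 12*2)*((2 + 2)/(5 + 2)))*40 = ((-18 - 24)*(4/7))*40 = -6*4*40 = -42*4/7*40 = -24*40 = -960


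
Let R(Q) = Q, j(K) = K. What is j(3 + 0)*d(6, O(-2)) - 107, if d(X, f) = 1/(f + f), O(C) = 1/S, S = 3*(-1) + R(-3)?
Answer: -116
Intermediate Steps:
S = -6 (S = 3*(-1) - 3 = -3 - 3 = -6)
O(C) = -⅙ (O(C) = 1/(-6) = -⅙)
d(X, f) = 1/(2*f)
j(3 + 0)*d(6, O(-2)) - 107 = (3 + 0)*(1/(2*(-⅙))) - 107 = 3*((½)*(-6)) - 107 = 3*(-3) - 107 = -9 - 107 = -116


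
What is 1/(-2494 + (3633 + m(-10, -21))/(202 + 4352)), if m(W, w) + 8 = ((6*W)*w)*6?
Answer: -4554/11346491 ≈ -0.00040136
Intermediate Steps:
m(W, w) = -8 + 36*W*w (m(W, w) = -8 + ((6*W)*w)*6 = -8 + (6*W*w)*6 = -8 + 36*W*w)
1/(-2494 + (3633 + m(-10, -21))/(202 + 4352)) = 1/(-2494 + (3633 + (-8 + 36*(-10)*(-21)))/(202 + 4352)) = 1/(-2494 + (3633 + (-8 + 7560))/4554) = 1/(-2494 + (3633 + 7552)*(1/4554)) = 1/(-2494 + 11185*(1/4554)) = 1/(-2494 + 11185/4554) = 1/(-11346491/4554) = -4554/11346491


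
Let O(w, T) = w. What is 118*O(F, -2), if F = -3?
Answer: -354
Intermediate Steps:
118*O(F, -2) = 118*(-3) = -354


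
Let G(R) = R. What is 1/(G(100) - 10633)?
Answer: -1/10533 ≈ -9.4940e-5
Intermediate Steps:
1/(G(100) - 10633) = 1/(100 - 10633) = 1/(-10533) = -1/10533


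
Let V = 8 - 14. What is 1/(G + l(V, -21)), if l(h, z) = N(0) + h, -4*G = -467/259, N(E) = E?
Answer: -1036/5749 ≈ -0.18021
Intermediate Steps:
G = 467/1036 (G = -(-467)/(4*259) = -1/4*(-467/259) = 467/1036 ≈ 0.45077)
V = -6
l(h, z) = h (l(h, z) = 0 + h = h)
1/(G + l(V, -21)) = 1/(467/1036 - 6) = 1/(-5749/1036) = -1036/5749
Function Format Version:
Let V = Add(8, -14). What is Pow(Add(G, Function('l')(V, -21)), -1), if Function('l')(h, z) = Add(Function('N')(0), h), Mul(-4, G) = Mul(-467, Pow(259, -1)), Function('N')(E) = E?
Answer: Rational(-1036, 5749) ≈ -0.18021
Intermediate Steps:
G = Rational(467, 1036) (G = Mul(Rational(-1, 4), Mul(-467, Pow(259, -1))) = Mul(Rational(-1, 4), Mul(-467, Rational(1, 259))) = Mul(Rational(-1, 4), Rational(-467, 259)) = Rational(467, 1036) ≈ 0.45077)
V = -6
Function('l')(h, z) = h (Function('l')(h, z) = Add(0, h) = h)
Pow(Add(G, Function('l')(V, -21)), -1) = Pow(Add(Rational(467, 1036), -6), -1) = Pow(Rational(-5749, 1036), -1) = Rational(-1036, 5749)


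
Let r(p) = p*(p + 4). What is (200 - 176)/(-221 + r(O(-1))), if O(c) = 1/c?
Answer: -3/28 ≈ -0.10714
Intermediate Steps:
r(p) = p*(4 + p)
(200 - 176)/(-221 + r(O(-1))) = (200 - 176)/(-221 + (4 + 1/(-1))/(-1)) = 24/(-221 - (4 - 1)) = 24/(-221 - 1*3) = 24/(-221 - 3) = 24/(-224) = 24*(-1/224) = -3/28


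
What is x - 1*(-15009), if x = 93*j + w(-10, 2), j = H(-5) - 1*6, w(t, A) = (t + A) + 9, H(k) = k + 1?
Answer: 14080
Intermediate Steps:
H(k) = 1 + k
w(t, A) = 9 + A + t (w(t, A) = (A + t) + 9 = 9 + A + t)
j = -10 (j = (1 - 5) - 1*6 = -4 - 6 = -10)
x = -929 (x = 93*(-10) + (9 + 2 - 10) = -930 + 1 = -929)
x - 1*(-15009) = -929 - 1*(-15009) = -929 + 15009 = 14080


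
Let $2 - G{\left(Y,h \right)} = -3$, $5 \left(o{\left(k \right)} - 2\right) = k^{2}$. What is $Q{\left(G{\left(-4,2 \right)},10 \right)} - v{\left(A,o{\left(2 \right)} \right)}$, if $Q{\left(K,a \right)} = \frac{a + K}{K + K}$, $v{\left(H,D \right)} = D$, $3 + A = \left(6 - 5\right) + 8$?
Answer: $- \frac{13}{10} \approx -1.3$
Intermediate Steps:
$o{\left(k \right)} = 2 + \frac{k^{2}}{5}$
$G{\left(Y,h \right)} = 5$ ($G{\left(Y,h \right)} = 2 - -3 = 2 + 3 = 5$)
$A = 6$ ($A = -3 + \left(\left(6 - 5\right) + 8\right) = -3 + \left(1 + 8\right) = -3 + 9 = 6$)
$Q{\left(K,a \right)} = \frac{K + a}{2 K}$
$Q{\left(G{\left(-4,2 \right)},10 \right)} - v{\left(A,o{\left(2 \right)} \right)} = \frac{5 + 10}{2 \cdot 5} - \left(2 + \frac{2^{2}}{5}\right) = \frac{1}{2} \cdot \frac{1}{5} \cdot 15 - \left(2 + \frac{1}{5} \cdot 4\right) = \frac{3}{2} - \left(2 + \frac{4}{5}\right) = \frac{3}{2} - \frac{14}{5} = - \frac{13}{10}$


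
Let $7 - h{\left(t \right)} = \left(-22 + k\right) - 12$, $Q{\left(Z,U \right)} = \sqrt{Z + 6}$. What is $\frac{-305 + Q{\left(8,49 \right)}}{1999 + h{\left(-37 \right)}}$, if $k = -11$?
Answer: $- \frac{305}{2051} + \frac{\sqrt{14}}{2051} \approx -0.14688$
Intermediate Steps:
$Q{\left(Z,U \right)} = \sqrt{6 + Z}$
$h{\left(t \right)} = 52$ ($h{\left(t \right)} = 7 - \left(\left(-22 - 11\right) - 12\right) = 7 - \left(-33 - 12\right) = 7 - -45 = 7 + 45 = 52$)
$\frac{-305 + Q{\left(8,49 \right)}}{1999 + h{\left(-37 \right)}} = \frac{-305 + \sqrt{6 + 8}}{1999 + 52} = \frac{-305 + \sqrt{14}}{2051} = \left(-305 + \sqrt{14}\right) \frac{1}{2051} = - \frac{305}{2051} + \frac{\sqrt{14}}{2051}$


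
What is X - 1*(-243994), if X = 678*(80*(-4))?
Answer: 27034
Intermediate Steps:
X = -216960 (X = 678*(-320) = -216960)
X - 1*(-243994) = -216960 - 1*(-243994) = -216960 + 243994 = 27034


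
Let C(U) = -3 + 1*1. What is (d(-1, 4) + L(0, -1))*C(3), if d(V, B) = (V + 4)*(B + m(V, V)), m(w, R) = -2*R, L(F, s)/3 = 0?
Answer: -36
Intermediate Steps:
L(F, s) = 0 (L(F, s) = 3*0 = 0)
C(U) = -2 (C(U) = -3 + 1 = -2)
d(V, B) = (4 + V)*(B - 2*V) (d(V, B) = (V + 4)*(B - 2*V) = (4 + V)*(B - 2*V))
(d(-1, 4) + L(0, -1))*C(3) = ((-8*(-1) - 2*(-1)**2 + 4*4 + 4*(-1)) + 0)*(-2) = ((8 - 2*1 + 16 - 4) + 0)*(-2) = ((8 - 2 + 16 - 4) + 0)*(-2) = (18 + 0)*(-2) = 18*(-2) = -36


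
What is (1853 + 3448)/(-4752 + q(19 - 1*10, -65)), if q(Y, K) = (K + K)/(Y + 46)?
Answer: -58311/52298 ≈ -1.1150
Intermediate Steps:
q(Y, K) = 2*K/(46 + Y) (q(Y, K) = (2*K)/(46 + Y) = 2*K/(46 + Y))
(1853 + 3448)/(-4752 + q(19 - 1*10, -65)) = (1853 + 3448)/(-4752 + 2*(-65)/(46 + (19 - 1*10))) = 5301/(-4752 + 2*(-65)/(46 + (19 - 10))) = 5301/(-4752 + 2*(-65)/(46 + 9)) = 5301/(-4752 + 2*(-65)/55) = 5301/(-4752 + 2*(-65)*(1/55)) = 5301/(-4752 - 26/11) = 5301/(-52298/11) = 5301*(-11/52298) = -58311/52298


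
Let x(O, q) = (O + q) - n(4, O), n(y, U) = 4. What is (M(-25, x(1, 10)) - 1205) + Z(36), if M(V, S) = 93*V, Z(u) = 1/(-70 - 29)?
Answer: -349471/99 ≈ -3530.0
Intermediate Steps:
x(O, q) = -4 + O + q (x(O, q) = (O + q) - 1*4 = (O + q) - 4 = -4 + O + q)
Z(u) = -1/99 (Z(u) = 1/(-99) = -1/99)
(M(-25, x(1, 10)) - 1205) + Z(36) = (93*(-25) - 1205) - 1/99 = (-2325 - 1205) - 1/99 = -3530 - 1/99 = -349471/99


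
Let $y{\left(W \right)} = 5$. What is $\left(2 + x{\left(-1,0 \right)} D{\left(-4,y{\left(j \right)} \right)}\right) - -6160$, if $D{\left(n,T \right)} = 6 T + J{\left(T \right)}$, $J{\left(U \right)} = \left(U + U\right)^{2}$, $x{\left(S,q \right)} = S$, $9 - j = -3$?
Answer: $6032$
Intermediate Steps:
$j = 12$ ($j = 9 - -3 = 9 + 3 = 12$)
$J{\left(U \right)} = 4 U^{2}$ ($J{\left(U \right)} = \left(2 U\right)^{2} = 4 U^{2}$)
$D{\left(n,T \right)} = 4 T^{2} + 6 T$ ($D{\left(n,T \right)} = 6 T + 4 T^{2} = 4 T^{2} + 6 T$)
$\left(2 + x{\left(-1,0 \right)} D{\left(-4,y{\left(j \right)} \right)}\right) - -6160 = \left(2 - 2 \cdot 5 \left(3 + 2 \cdot 5\right)\right) - -6160 = \left(2 - 2 \cdot 5 \left(3 + 10\right)\right) + 6160 = \left(2 - 2 \cdot 5 \cdot 13\right) + 6160 = \left(2 - 130\right) + 6160 = -128 + 6160 = 6032$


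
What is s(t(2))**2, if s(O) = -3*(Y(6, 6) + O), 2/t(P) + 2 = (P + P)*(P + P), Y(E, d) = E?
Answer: 16641/49 ≈ 339.61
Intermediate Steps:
t(P) = 2/(-2 + 4*P**2) (t(P) = 2/(-2 + (P + P)*(P + P)) = 2/(-2 + (2*P)*(2*P)) = 2/(-2 + 4*P**2))
s(O) = -18 - 3*O (s(O) = -3*(6 + O) = -18 - 3*O)
s(t(2))**2 = (-18 - 3/(-1 + 2*2**2))**2 = (-18 - 3/(-1 + 2*4))**2 = (-18 - 3/(-1 + 8))**2 = (-18 - 3/7)**2 = (-129/7)**2 = 16641/49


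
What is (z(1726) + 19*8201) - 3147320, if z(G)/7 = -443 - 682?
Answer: -2999376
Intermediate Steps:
z(G) = -7875 (z(G) = 7*(-443 - 682) = 7*(-1125) = -7875)
(z(1726) + 19*8201) - 3147320 = (-7875 + 19*8201) - 3147320 = (-7875 + 155819) - 3147320 = 147944 - 3147320 = -2999376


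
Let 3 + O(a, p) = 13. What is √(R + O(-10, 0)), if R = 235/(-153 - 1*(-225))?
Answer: √1910/12 ≈ 3.6420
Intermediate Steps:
O(a, p) = 10 (O(a, p) = -3 + 13 = 10)
R = 235/72 (R = 235/(-153 + 225) = 235/72 ≈ 3.2639)
√(R + O(-10, 0)) = √(235/72 + 10) = √(955/72) = √1910/12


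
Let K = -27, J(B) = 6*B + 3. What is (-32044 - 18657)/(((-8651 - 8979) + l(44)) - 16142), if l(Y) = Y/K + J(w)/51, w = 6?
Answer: 3324537/2214535 ≈ 1.5012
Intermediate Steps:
J(B) = 3 + 6*B
l(Y) = 13/17 - Y/27 (l(Y) = Y/(-27) + (3 + 6*6)/51 = Y*(-1/27) + (3 + 36)*(1/51) = -Y/27 + 39*(1/51) = -Y/27 + 13/17 = 13/17 - Y/27)
(-32044 - 18657)/(((-8651 - 8979) + l(44)) - 16142) = (-32044 - 18657)/(((-8651 - 8979) + (13/17 - 1/27*44)) - 16142) = -50701/((-17630 + (13/17 - 44/27)) - 16142) = -50701/((-17630 - 397/459) - 16142) = -50701/(-8092567/459 - 16142) = -50701/(-15501745/459) = -50701*(-459/15501745) = 3324537/2214535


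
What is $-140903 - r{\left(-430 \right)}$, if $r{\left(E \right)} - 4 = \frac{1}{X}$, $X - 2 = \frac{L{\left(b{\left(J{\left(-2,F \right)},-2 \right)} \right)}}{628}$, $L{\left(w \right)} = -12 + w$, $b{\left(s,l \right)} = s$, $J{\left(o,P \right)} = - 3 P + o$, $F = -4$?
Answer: $- \frac{88349003}{627} \approx -1.4091 \cdot 10^{5}$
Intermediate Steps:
$J{\left(o,P \right)} = o - 3 P$
$X = \frac{627}{314}$ ($X = 2 + \frac{-12 - -10}{628} = 2 + \left(-12 + \left(-2 + 12\right)\right) \frac{1}{628} = 2 + \left(-12 + 10\right) \frac{1}{628} = 2 - \frac{1}{314} = \frac{627}{314} \approx 1.9968$)
$r{\left(E \right)} = \frac{2822}{627}$ ($r{\left(E \right)} = 4 + \frac{1}{\frac{627}{314}} = 4 + \frac{314}{627} = \frac{2822}{627}$)
$-140903 - r{\left(-430 \right)} = -140903 - \frac{2822}{627} = - \frac{88349003}{627}$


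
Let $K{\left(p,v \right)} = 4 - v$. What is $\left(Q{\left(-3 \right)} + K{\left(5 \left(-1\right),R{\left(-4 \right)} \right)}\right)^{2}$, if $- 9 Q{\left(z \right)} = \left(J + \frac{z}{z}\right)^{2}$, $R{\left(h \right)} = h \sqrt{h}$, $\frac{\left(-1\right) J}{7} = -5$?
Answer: $19536 - 2240 i \approx 19536.0 - 2240.0 i$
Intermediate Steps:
$J = 35$ ($J = \left(-7\right) \left(-5\right) = 35$)
$R{\left(h \right)} = h^{\frac{3}{2}}$
$Q{\left(z \right)} = -144$ ($Q{\left(z \right)} = - \frac{\left(35 + \frac{z}{z}\right)^{2}}{9} = - \frac{\left(35 + 1\right)^{2}}{9} = - \frac{36^{2}}{9} = \left(- \frac{1}{9}\right) 1296 = -144$)
$\left(Q{\left(-3 \right)} + K{\left(5 \left(-1\right),R{\left(-4 \right)} \right)}\right)^{2} = \left(-144 + \left(4 - \left(-4\right)^{\frac{3}{2}}\right)\right)^{2} = \left(-144 + \left(4 - - 8 i\right)\right)^{2} = \left(-144 + \left(4 + 8 i\right)\right)^{2} = \left(-140 + 8 i\right)^{2}$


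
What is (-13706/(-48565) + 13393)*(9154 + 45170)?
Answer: 3212250968484/4415 ≈ 7.2758e+8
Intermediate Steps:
(-13706/(-48565) + 13393)*(9154 + 45170) = (-13706*(-1/48565) + 13393)*54324 = (1246/4415 + 13393)*54324 = (59131341/4415)*54324 = 3212250968484/4415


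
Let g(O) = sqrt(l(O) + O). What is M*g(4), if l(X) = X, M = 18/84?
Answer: 3*sqrt(2)/7 ≈ 0.60609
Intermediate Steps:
M = 3/14 (M = 18*(1/84) = 3/14 ≈ 0.21429)
g(O) = sqrt(2)*sqrt(O) (g(O) = sqrt(O + O) = sqrt(2*O) = sqrt(2)*sqrt(O))
M*g(4) = 3*(sqrt(2)*sqrt(4))/14 = 3*(sqrt(2)*2)/14 = 3*(2*sqrt(2))/14 = 3*sqrt(2)/7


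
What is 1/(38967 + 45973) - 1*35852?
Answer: -3045268879/84940 ≈ -35852.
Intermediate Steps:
1/(38967 + 45973) - 1*35852 = 1/84940 - 35852 = -3045268879/84940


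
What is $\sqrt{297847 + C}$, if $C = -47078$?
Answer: $\sqrt{250769} \approx 500.77$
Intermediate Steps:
$\sqrt{297847 + C} = \sqrt{297847 - 47078} = \sqrt{250769}$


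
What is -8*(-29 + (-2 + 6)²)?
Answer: 104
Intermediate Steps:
-8*(-29 + (-2 + 6)²) = -8*(-29 + 4²) = -8*(-29 + 16) = -8*(-13) = 104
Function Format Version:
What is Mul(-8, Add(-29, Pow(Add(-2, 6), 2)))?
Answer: 104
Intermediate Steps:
Mul(-8, Add(-29, Pow(Add(-2, 6), 2))) = Mul(-8, Add(-29, Pow(4, 2))) = Mul(-8, Add(-29, 16)) = Mul(-8, -13) = 104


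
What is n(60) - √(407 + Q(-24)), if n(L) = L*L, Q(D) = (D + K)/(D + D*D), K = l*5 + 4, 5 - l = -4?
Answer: 3600 - √31007082/276 ≈ 3579.8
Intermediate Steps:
l = 9 (l = 5 - 1*(-4) = 5 + 4 = 9)
K = 49 (K = 9*5 + 4 = 45 + 4 = 49)
Q(D) = (49 + D)/(D + D²) (Q(D) = (D + 49)/(D + D*D) = (49 + D)/(D + D²))
n(L) = L²
n(60) - √(407 + Q(-24)) = 60² - √(407 + (49 - 24)/((-24)*(1 - 24))) = 3600 - √(407 - 1/24*25/(-23)) = 3600 - √(407 - 1/24*(-1/23)*25) = 3600 - √(407 + 25/552) = 3600 - √(224689/552) = 3600 - √31007082/276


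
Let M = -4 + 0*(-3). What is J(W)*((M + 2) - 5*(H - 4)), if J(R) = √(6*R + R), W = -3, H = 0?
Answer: 18*I*√21 ≈ 82.486*I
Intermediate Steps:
M = -4 (M = -4 + 0 = -4)
J(R) = √7*√R (J(R) = √(7*R) = √7*√R)
J(W)*((M + 2) - 5*(H - 4)) = (√7*√(-3))*((-4 + 2) - 5*(0 - 4)) = (√7*(I*√3))*(-2 - 5*(-4)) = (I*√21)*(-2 + 20) = (I*√21)*18 = 18*I*√21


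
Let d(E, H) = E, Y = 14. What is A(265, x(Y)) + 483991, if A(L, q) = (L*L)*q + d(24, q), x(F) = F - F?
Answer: 484015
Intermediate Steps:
x(F) = 0
A(L, q) = 24 + q*L² (A(L, q) = (L*L)*q + 24 = L²*q + 24 = q*L² + 24 = 24 + q*L²)
A(265, x(Y)) + 483991 = (24 + 0*265²) + 483991 = (24 + 0*70225) + 483991 = (24 + 0) + 483991 = 24 + 483991 = 484015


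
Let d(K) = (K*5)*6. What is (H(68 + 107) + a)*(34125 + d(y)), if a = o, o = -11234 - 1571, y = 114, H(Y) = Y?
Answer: -474193350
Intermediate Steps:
d(K) = 30*K (d(K) = (5*K)*6 = 30*K)
o = -12805
a = -12805
(H(68 + 107) + a)*(34125 + d(y)) = ((68 + 107) - 12805)*(34125 + 30*114) = (175 - 12805)*(34125 + 3420) = -12630*37545 = -474193350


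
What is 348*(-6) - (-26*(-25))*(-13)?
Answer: 6362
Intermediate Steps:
348*(-6) - (-26*(-25))*(-13) = -2088 - 650*(-13) = -2088 - 1*(-8450) = -2088 + 8450 = 6362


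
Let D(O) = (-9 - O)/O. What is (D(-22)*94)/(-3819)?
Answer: 611/42009 ≈ 0.014545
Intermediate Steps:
D(O) = (-9 - O)/O
(D(-22)*94)/(-3819) = (((-9 - 1*(-22))/(-22))*94)/(-3819) = (-(-9 + 22)/22*94)*(-1/3819) = (-1/22*13*94)*(-1/3819) = -13/22*94*(-1/3819) = -611/11*(-1/3819) = 611/42009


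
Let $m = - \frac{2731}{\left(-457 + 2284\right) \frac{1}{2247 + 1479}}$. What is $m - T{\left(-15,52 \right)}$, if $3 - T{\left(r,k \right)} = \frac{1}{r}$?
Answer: $- \frac{16968848}{3045} \approx -5572.7$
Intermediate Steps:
$T{\left(r,k \right)} = 3 - \frac{1}{r}$
$m = - \frac{1130634}{203}$ ($m = - \frac{2731}{1827 \cdot \frac{1}{3726}} = - \frac{2731}{\frac{203}{414}} = \left(-2731\right) \frac{414}{203} = - \frac{1130634}{203} \approx -5569.6$)
$m - T{\left(-15,52 \right)} = - \frac{1130634}{203} - \left(3 - \frac{1}{-15}\right) = - \frac{1130634}{203} - \left(3 - - \frac{1}{15}\right) = - \frac{1130634}{203} - \left(3 + \frac{1}{15}\right) = - \frac{1130634}{203} - \frac{46}{15} = - \frac{16968848}{3045}$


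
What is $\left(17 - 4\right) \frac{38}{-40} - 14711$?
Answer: $- \frac{294467}{20} \approx -14723.0$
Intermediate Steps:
$\left(17 - 4\right) \frac{38}{-40} - 14711 = 13 \cdot 38 \left(- \frac{1}{40}\right) - 14711 = 13 \left(- \frac{19}{20}\right) - 14711 = - \frac{247}{20} - 14711 = - \frac{294467}{20}$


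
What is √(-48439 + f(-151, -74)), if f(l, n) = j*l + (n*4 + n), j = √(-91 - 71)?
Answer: √(-48809 - 1359*I*√2) ≈ 4.3488 - 220.97*I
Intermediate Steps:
j = 9*I*√2 (j = √(-162) = 9*I*√2 ≈ 12.728*I)
f(l, n) = 5*n + 9*I*l*√2 (f(l, n) = (9*I*√2)*l + (n*4 + n) = 9*I*l*√2 + (4*n + n) = 9*I*l*√2 + 5*n = 5*n + 9*I*l*√2)
√(-48439 + f(-151, -74)) = √(-48439 + (5*(-74) + 9*I*(-151)*√2)) = √(-48439 + (-370 - 1359*I*√2)) = √(-48809 - 1359*I*√2)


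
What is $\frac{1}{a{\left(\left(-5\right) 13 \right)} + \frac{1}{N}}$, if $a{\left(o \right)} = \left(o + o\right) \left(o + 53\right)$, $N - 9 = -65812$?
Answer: $\frac{65803}{102652679} \approx 0.00064103$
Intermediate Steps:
$N = -65803$ ($N = 9 - 65812 = -65803$)
$a{\left(o \right)} = 2 o \left(53 + o\right)$
$\frac{1}{a{\left(\left(-5\right) 13 \right)} + \frac{1}{N}} = \frac{1}{2 \left(\left(-5\right) 13\right) \left(53 - 65\right) + \frac{1}{-65803}} = \frac{1}{2 \left(-65\right) \left(53 - 65\right) - \frac{1}{65803}} = \frac{1}{2 \left(-65\right) \left(-12\right) - \frac{1}{65803}} = \frac{1}{1560 - \frac{1}{65803}} = \frac{1}{\frac{102652679}{65803}} = \frac{65803}{102652679}$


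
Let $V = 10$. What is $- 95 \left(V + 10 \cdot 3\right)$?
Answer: $-3800$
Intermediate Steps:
$- 95 \left(V + 10 \cdot 3\right) = - 95 \left(10 + 10 \cdot 3\right) = - 95 \left(10 + 30\right) = \left(-95\right) 40 = -3800$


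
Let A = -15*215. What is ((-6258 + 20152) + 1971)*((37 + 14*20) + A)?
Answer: -46135420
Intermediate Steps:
A = -3225
((-6258 + 20152) + 1971)*((37 + 14*20) + A) = ((-6258 + 20152) + 1971)*((37 + 14*20) - 3225) = (13894 + 1971)*((37 + 280) - 3225) = 15865*(317 - 3225) = 15865*(-2908) = -46135420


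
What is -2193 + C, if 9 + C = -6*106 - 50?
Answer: -2888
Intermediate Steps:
C = -695 (C = -9 + (-6*106 - 50) = -9 + (-636 - 50) = -9 - 686 = -695)
-2193 + C = -2193 - 695 = -2888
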